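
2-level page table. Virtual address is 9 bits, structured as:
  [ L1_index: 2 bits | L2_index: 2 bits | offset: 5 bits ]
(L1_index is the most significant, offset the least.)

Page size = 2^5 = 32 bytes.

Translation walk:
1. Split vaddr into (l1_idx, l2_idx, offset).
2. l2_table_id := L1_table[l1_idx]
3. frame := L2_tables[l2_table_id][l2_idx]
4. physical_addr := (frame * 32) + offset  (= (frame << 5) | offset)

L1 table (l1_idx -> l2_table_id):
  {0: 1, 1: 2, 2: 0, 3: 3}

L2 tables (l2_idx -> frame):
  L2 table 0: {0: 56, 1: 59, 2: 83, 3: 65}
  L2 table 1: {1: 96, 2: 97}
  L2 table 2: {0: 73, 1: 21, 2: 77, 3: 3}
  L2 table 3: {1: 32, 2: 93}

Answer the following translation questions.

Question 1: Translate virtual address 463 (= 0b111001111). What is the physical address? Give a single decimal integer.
Answer: 2991

Derivation:
vaddr = 463 = 0b111001111
Split: l1_idx=3, l2_idx=2, offset=15
L1[3] = 3
L2[3][2] = 93
paddr = 93 * 32 + 15 = 2991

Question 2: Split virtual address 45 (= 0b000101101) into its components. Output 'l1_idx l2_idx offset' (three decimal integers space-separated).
Answer: 0 1 13

Derivation:
vaddr = 45 = 0b000101101
  top 2 bits -> l1_idx = 0
  next 2 bits -> l2_idx = 1
  bottom 5 bits -> offset = 13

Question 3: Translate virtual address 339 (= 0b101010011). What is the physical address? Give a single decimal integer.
Answer: 2675

Derivation:
vaddr = 339 = 0b101010011
Split: l1_idx=2, l2_idx=2, offset=19
L1[2] = 0
L2[0][2] = 83
paddr = 83 * 32 + 19 = 2675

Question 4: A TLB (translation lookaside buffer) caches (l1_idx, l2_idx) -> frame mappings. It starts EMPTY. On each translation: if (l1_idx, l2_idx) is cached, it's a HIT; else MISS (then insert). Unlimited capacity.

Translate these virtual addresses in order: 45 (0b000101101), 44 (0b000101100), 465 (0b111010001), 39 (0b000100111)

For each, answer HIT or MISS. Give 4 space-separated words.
Answer: MISS HIT MISS HIT

Derivation:
vaddr=45: (0,1) not in TLB -> MISS, insert
vaddr=44: (0,1) in TLB -> HIT
vaddr=465: (3,2) not in TLB -> MISS, insert
vaddr=39: (0,1) in TLB -> HIT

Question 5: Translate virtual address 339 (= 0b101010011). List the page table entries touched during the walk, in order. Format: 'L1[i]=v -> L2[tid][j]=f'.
vaddr = 339 = 0b101010011
Split: l1_idx=2, l2_idx=2, offset=19

Answer: L1[2]=0 -> L2[0][2]=83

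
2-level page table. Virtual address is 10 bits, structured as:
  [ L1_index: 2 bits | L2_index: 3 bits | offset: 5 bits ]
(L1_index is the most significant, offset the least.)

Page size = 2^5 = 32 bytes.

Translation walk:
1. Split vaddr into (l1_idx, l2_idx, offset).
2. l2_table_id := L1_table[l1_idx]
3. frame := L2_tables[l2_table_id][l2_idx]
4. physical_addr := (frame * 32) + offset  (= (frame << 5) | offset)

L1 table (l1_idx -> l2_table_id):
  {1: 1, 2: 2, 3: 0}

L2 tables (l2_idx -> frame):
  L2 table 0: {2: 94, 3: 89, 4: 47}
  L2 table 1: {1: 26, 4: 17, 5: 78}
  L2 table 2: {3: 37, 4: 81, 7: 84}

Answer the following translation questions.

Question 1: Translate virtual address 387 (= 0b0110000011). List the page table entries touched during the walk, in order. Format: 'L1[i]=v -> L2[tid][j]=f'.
vaddr = 387 = 0b0110000011
Split: l1_idx=1, l2_idx=4, offset=3

Answer: L1[1]=1 -> L2[1][4]=17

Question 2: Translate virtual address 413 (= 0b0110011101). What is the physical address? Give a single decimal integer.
Answer: 573

Derivation:
vaddr = 413 = 0b0110011101
Split: l1_idx=1, l2_idx=4, offset=29
L1[1] = 1
L2[1][4] = 17
paddr = 17 * 32 + 29 = 573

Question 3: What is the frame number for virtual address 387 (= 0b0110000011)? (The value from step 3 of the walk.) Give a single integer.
vaddr = 387: l1_idx=1, l2_idx=4
L1[1] = 1; L2[1][4] = 17

Answer: 17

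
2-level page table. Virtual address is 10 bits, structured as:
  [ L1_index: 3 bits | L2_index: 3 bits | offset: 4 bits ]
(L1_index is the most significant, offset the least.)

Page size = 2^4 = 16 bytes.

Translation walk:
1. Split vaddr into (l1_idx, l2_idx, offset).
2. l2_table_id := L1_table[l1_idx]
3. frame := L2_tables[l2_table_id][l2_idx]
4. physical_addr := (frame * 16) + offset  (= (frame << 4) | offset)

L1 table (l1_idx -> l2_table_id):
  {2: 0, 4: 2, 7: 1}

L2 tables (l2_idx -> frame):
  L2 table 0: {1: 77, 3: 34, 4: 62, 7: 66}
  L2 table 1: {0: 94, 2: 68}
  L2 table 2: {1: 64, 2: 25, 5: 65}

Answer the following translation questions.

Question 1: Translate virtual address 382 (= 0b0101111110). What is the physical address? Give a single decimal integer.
Answer: 1070

Derivation:
vaddr = 382 = 0b0101111110
Split: l1_idx=2, l2_idx=7, offset=14
L1[2] = 0
L2[0][7] = 66
paddr = 66 * 16 + 14 = 1070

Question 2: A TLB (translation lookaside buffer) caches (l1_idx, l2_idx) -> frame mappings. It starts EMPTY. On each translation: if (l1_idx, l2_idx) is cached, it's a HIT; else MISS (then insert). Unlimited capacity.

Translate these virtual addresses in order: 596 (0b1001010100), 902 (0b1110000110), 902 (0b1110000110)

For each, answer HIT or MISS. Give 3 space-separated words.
Answer: MISS MISS HIT

Derivation:
vaddr=596: (4,5) not in TLB -> MISS, insert
vaddr=902: (7,0) not in TLB -> MISS, insert
vaddr=902: (7,0) in TLB -> HIT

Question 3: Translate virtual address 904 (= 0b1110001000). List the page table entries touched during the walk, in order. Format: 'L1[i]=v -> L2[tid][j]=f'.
vaddr = 904 = 0b1110001000
Split: l1_idx=7, l2_idx=0, offset=8

Answer: L1[7]=1 -> L2[1][0]=94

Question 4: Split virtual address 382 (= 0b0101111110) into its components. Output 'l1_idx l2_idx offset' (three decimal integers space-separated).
vaddr = 382 = 0b0101111110
  top 3 bits -> l1_idx = 2
  next 3 bits -> l2_idx = 7
  bottom 4 bits -> offset = 14

Answer: 2 7 14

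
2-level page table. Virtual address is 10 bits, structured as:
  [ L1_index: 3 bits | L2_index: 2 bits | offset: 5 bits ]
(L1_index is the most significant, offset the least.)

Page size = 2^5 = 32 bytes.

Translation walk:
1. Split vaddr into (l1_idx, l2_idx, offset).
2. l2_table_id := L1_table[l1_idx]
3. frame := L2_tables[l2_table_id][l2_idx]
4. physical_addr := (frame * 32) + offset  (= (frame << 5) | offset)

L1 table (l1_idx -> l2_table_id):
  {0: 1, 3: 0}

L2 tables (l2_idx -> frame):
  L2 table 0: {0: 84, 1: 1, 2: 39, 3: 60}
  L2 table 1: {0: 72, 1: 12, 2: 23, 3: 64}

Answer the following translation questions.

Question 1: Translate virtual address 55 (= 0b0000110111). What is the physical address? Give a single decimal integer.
Answer: 407

Derivation:
vaddr = 55 = 0b0000110111
Split: l1_idx=0, l2_idx=1, offset=23
L1[0] = 1
L2[1][1] = 12
paddr = 12 * 32 + 23 = 407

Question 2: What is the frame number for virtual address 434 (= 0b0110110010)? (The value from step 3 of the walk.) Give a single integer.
Answer: 1

Derivation:
vaddr = 434: l1_idx=3, l2_idx=1
L1[3] = 0; L2[0][1] = 1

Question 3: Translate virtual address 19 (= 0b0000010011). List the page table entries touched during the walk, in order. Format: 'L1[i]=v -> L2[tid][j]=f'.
Answer: L1[0]=1 -> L2[1][0]=72

Derivation:
vaddr = 19 = 0b0000010011
Split: l1_idx=0, l2_idx=0, offset=19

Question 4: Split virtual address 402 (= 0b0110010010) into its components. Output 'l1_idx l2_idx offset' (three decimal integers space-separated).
vaddr = 402 = 0b0110010010
  top 3 bits -> l1_idx = 3
  next 2 bits -> l2_idx = 0
  bottom 5 bits -> offset = 18

Answer: 3 0 18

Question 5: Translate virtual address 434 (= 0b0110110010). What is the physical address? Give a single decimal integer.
Answer: 50

Derivation:
vaddr = 434 = 0b0110110010
Split: l1_idx=3, l2_idx=1, offset=18
L1[3] = 0
L2[0][1] = 1
paddr = 1 * 32 + 18 = 50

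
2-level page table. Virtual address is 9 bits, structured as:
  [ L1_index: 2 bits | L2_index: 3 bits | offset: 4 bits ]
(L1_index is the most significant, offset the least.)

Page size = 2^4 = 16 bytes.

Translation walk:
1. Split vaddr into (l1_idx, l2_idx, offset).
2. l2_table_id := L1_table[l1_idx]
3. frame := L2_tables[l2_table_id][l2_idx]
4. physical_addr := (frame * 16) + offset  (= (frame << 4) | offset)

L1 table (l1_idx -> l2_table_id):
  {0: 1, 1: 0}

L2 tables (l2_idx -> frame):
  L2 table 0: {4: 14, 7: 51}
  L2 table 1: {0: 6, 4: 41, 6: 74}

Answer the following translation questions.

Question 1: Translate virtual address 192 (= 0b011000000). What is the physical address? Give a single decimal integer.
vaddr = 192 = 0b011000000
Split: l1_idx=1, l2_idx=4, offset=0
L1[1] = 0
L2[0][4] = 14
paddr = 14 * 16 + 0 = 224

Answer: 224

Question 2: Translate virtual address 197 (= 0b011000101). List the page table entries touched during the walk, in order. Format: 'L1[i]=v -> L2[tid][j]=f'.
vaddr = 197 = 0b011000101
Split: l1_idx=1, l2_idx=4, offset=5

Answer: L1[1]=0 -> L2[0][4]=14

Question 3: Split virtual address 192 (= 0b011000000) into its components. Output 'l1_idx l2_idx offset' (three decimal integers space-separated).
vaddr = 192 = 0b011000000
  top 2 bits -> l1_idx = 1
  next 3 bits -> l2_idx = 4
  bottom 4 bits -> offset = 0

Answer: 1 4 0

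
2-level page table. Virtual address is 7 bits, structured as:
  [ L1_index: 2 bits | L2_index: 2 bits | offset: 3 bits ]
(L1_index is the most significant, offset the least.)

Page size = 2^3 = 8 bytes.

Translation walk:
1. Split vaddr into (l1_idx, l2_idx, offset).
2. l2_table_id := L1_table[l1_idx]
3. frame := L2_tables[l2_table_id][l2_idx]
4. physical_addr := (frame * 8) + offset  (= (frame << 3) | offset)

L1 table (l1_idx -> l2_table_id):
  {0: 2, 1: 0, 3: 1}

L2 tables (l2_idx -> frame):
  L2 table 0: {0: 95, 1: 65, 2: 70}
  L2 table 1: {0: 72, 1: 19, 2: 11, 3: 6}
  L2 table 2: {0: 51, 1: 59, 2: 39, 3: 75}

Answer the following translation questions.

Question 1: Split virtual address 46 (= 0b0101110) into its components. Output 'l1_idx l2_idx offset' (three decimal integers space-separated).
Answer: 1 1 6

Derivation:
vaddr = 46 = 0b0101110
  top 2 bits -> l1_idx = 1
  next 2 bits -> l2_idx = 1
  bottom 3 bits -> offset = 6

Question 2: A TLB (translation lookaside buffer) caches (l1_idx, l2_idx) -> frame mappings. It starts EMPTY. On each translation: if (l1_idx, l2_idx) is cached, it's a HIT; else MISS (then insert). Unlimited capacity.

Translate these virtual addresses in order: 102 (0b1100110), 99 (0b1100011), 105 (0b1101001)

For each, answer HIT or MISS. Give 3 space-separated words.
Answer: MISS HIT MISS

Derivation:
vaddr=102: (3,0) not in TLB -> MISS, insert
vaddr=99: (3,0) in TLB -> HIT
vaddr=105: (3,1) not in TLB -> MISS, insert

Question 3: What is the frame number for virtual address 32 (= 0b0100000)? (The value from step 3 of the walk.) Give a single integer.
vaddr = 32: l1_idx=1, l2_idx=0
L1[1] = 0; L2[0][0] = 95

Answer: 95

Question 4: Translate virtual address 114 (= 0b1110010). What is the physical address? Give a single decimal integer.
vaddr = 114 = 0b1110010
Split: l1_idx=3, l2_idx=2, offset=2
L1[3] = 1
L2[1][2] = 11
paddr = 11 * 8 + 2 = 90

Answer: 90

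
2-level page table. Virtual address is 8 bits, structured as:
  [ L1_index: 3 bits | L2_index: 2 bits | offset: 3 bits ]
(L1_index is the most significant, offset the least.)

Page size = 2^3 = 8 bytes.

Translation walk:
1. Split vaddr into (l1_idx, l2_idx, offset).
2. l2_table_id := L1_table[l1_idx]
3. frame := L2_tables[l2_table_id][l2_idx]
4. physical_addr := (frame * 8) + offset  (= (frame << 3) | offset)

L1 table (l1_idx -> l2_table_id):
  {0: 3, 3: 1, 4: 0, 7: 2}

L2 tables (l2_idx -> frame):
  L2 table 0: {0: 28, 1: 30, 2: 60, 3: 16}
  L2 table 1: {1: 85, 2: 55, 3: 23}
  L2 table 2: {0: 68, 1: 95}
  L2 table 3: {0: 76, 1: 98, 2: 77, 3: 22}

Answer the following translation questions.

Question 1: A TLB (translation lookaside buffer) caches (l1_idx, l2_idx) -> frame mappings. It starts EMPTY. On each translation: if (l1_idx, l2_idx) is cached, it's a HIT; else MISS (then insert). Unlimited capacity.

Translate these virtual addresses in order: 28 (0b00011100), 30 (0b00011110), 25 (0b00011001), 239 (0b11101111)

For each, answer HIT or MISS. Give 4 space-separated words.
vaddr=28: (0,3) not in TLB -> MISS, insert
vaddr=30: (0,3) in TLB -> HIT
vaddr=25: (0,3) in TLB -> HIT
vaddr=239: (7,1) not in TLB -> MISS, insert

Answer: MISS HIT HIT MISS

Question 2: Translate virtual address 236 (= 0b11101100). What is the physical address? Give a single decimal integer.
Answer: 764

Derivation:
vaddr = 236 = 0b11101100
Split: l1_idx=7, l2_idx=1, offset=4
L1[7] = 2
L2[2][1] = 95
paddr = 95 * 8 + 4 = 764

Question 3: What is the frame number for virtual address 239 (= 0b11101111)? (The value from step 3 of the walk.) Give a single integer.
Answer: 95

Derivation:
vaddr = 239: l1_idx=7, l2_idx=1
L1[7] = 2; L2[2][1] = 95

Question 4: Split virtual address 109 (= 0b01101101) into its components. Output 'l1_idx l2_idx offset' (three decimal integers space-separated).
Answer: 3 1 5

Derivation:
vaddr = 109 = 0b01101101
  top 3 bits -> l1_idx = 3
  next 2 bits -> l2_idx = 1
  bottom 3 bits -> offset = 5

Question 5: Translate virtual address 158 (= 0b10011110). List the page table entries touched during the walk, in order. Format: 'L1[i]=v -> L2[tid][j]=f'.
vaddr = 158 = 0b10011110
Split: l1_idx=4, l2_idx=3, offset=6

Answer: L1[4]=0 -> L2[0][3]=16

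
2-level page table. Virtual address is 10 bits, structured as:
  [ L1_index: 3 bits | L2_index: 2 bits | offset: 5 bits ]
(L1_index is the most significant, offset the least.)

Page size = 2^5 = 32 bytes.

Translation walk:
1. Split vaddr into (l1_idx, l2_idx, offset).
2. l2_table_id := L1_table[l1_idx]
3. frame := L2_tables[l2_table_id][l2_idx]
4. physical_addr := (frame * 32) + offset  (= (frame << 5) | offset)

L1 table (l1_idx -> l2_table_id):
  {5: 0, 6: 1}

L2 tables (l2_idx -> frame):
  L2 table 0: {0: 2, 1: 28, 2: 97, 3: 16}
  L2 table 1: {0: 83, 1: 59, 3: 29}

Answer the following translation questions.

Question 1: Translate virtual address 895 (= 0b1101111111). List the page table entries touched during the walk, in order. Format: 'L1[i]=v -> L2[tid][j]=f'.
vaddr = 895 = 0b1101111111
Split: l1_idx=6, l2_idx=3, offset=31

Answer: L1[6]=1 -> L2[1][3]=29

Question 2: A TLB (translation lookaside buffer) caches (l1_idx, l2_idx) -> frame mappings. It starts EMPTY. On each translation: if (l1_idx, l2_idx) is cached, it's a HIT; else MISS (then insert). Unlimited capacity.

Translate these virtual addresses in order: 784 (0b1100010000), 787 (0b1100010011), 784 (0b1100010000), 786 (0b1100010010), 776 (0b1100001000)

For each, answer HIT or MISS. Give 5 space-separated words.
vaddr=784: (6,0) not in TLB -> MISS, insert
vaddr=787: (6,0) in TLB -> HIT
vaddr=784: (6,0) in TLB -> HIT
vaddr=786: (6,0) in TLB -> HIT
vaddr=776: (6,0) in TLB -> HIT

Answer: MISS HIT HIT HIT HIT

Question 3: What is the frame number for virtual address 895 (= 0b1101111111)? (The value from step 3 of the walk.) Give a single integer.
Answer: 29

Derivation:
vaddr = 895: l1_idx=6, l2_idx=3
L1[6] = 1; L2[1][3] = 29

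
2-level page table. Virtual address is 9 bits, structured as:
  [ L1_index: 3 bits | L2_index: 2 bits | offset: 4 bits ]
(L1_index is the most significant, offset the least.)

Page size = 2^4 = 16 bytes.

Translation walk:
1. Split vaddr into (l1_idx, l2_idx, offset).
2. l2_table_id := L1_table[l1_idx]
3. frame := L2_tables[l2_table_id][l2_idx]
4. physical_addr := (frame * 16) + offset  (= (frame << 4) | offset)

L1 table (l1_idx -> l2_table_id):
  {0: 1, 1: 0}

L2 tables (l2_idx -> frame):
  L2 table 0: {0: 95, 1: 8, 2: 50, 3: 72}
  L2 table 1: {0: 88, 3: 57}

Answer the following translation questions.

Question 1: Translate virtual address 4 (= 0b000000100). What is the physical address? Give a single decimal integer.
Answer: 1412

Derivation:
vaddr = 4 = 0b000000100
Split: l1_idx=0, l2_idx=0, offset=4
L1[0] = 1
L2[1][0] = 88
paddr = 88 * 16 + 4 = 1412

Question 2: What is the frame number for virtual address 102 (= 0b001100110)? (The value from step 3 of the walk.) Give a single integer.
Answer: 50

Derivation:
vaddr = 102: l1_idx=1, l2_idx=2
L1[1] = 0; L2[0][2] = 50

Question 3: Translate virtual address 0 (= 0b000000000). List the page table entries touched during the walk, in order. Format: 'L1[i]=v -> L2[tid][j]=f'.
vaddr = 0 = 0b000000000
Split: l1_idx=0, l2_idx=0, offset=0

Answer: L1[0]=1 -> L2[1][0]=88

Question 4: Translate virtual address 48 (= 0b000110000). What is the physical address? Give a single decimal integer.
Answer: 912

Derivation:
vaddr = 48 = 0b000110000
Split: l1_idx=0, l2_idx=3, offset=0
L1[0] = 1
L2[1][3] = 57
paddr = 57 * 16 + 0 = 912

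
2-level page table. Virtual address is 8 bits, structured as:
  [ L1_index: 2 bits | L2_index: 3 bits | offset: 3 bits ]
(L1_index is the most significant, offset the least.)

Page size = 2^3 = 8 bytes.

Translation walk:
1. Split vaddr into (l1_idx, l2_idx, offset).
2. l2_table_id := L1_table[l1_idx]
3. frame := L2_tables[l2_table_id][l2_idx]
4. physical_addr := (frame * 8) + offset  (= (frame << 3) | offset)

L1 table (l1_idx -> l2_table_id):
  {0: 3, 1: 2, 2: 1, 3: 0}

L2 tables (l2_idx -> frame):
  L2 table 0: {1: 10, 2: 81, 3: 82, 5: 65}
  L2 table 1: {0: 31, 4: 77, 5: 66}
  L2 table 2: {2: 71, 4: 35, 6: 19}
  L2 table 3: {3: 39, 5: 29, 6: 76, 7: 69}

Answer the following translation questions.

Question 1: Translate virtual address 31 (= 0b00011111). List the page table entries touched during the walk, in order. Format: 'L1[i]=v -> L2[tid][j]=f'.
vaddr = 31 = 0b00011111
Split: l1_idx=0, l2_idx=3, offset=7

Answer: L1[0]=3 -> L2[3][3]=39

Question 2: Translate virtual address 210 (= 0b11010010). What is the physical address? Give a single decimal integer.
vaddr = 210 = 0b11010010
Split: l1_idx=3, l2_idx=2, offset=2
L1[3] = 0
L2[0][2] = 81
paddr = 81 * 8 + 2 = 650

Answer: 650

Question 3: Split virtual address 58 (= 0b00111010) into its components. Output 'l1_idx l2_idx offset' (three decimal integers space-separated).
vaddr = 58 = 0b00111010
  top 2 bits -> l1_idx = 0
  next 3 bits -> l2_idx = 7
  bottom 3 bits -> offset = 2

Answer: 0 7 2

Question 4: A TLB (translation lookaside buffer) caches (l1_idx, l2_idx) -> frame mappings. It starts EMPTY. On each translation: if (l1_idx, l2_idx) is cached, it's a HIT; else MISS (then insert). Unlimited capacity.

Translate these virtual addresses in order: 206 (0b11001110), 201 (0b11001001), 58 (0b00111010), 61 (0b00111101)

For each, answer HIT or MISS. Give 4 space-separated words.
vaddr=206: (3,1) not in TLB -> MISS, insert
vaddr=201: (3,1) in TLB -> HIT
vaddr=58: (0,7) not in TLB -> MISS, insert
vaddr=61: (0,7) in TLB -> HIT

Answer: MISS HIT MISS HIT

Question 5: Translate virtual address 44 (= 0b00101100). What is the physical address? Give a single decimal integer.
vaddr = 44 = 0b00101100
Split: l1_idx=0, l2_idx=5, offset=4
L1[0] = 3
L2[3][5] = 29
paddr = 29 * 8 + 4 = 236

Answer: 236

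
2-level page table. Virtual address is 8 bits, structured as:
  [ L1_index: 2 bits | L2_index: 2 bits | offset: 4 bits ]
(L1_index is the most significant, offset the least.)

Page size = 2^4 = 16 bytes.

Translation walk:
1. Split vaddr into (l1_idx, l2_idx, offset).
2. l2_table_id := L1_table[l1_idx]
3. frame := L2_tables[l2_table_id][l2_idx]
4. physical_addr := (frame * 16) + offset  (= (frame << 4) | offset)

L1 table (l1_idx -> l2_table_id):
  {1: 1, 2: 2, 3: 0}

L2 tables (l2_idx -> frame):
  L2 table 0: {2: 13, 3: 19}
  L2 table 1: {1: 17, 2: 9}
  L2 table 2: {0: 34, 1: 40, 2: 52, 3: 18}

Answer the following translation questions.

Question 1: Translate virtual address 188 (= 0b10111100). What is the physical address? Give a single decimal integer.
vaddr = 188 = 0b10111100
Split: l1_idx=2, l2_idx=3, offset=12
L1[2] = 2
L2[2][3] = 18
paddr = 18 * 16 + 12 = 300

Answer: 300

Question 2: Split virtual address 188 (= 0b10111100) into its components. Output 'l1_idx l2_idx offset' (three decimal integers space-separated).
vaddr = 188 = 0b10111100
  top 2 bits -> l1_idx = 2
  next 2 bits -> l2_idx = 3
  bottom 4 bits -> offset = 12

Answer: 2 3 12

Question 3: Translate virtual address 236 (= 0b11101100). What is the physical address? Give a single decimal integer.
Answer: 220

Derivation:
vaddr = 236 = 0b11101100
Split: l1_idx=3, l2_idx=2, offset=12
L1[3] = 0
L2[0][2] = 13
paddr = 13 * 16 + 12 = 220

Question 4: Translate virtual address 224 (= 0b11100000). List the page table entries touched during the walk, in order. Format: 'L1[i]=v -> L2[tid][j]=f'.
Answer: L1[3]=0 -> L2[0][2]=13

Derivation:
vaddr = 224 = 0b11100000
Split: l1_idx=3, l2_idx=2, offset=0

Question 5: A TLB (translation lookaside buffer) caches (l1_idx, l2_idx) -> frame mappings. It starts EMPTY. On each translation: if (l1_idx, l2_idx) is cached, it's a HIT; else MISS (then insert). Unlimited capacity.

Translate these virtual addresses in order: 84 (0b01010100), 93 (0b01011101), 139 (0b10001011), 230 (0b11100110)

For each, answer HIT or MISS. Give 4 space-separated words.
Answer: MISS HIT MISS MISS

Derivation:
vaddr=84: (1,1) not in TLB -> MISS, insert
vaddr=93: (1,1) in TLB -> HIT
vaddr=139: (2,0) not in TLB -> MISS, insert
vaddr=230: (3,2) not in TLB -> MISS, insert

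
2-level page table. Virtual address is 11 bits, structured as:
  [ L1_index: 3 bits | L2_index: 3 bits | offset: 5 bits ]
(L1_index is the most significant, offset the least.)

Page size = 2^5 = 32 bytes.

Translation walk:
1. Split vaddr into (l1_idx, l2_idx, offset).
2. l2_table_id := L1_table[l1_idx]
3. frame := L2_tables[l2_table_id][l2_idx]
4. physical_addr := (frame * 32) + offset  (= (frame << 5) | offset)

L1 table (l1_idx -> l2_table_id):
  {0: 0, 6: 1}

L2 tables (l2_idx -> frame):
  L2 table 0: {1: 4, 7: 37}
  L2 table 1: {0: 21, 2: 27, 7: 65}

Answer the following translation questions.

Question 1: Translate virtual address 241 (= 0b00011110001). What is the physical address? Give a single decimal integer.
vaddr = 241 = 0b00011110001
Split: l1_idx=0, l2_idx=7, offset=17
L1[0] = 0
L2[0][7] = 37
paddr = 37 * 32 + 17 = 1201

Answer: 1201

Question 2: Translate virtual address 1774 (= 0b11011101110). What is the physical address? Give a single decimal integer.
Answer: 2094

Derivation:
vaddr = 1774 = 0b11011101110
Split: l1_idx=6, l2_idx=7, offset=14
L1[6] = 1
L2[1][7] = 65
paddr = 65 * 32 + 14 = 2094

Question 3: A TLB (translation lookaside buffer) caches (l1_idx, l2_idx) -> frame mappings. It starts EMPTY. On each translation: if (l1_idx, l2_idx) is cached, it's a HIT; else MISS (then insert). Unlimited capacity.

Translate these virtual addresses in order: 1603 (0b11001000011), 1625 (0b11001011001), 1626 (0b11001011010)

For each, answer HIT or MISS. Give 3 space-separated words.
vaddr=1603: (6,2) not in TLB -> MISS, insert
vaddr=1625: (6,2) in TLB -> HIT
vaddr=1626: (6,2) in TLB -> HIT

Answer: MISS HIT HIT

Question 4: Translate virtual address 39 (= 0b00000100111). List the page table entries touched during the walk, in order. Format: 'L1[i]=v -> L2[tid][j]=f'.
Answer: L1[0]=0 -> L2[0][1]=4

Derivation:
vaddr = 39 = 0b00000100111
Split: l1_idx=0, l2_idx=1, offset=7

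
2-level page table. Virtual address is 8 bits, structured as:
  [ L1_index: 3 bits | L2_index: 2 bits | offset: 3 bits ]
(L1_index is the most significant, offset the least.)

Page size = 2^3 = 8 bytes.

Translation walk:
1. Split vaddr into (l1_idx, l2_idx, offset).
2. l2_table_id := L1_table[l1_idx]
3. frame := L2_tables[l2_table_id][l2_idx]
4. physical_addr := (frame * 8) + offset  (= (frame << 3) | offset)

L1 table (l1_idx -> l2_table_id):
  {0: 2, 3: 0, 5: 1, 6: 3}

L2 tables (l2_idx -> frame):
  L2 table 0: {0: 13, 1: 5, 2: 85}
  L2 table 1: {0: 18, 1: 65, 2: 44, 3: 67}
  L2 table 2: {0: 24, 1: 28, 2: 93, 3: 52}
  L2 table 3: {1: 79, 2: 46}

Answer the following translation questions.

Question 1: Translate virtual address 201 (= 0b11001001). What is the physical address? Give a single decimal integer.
vaddr = 201 = 0b11001001
Split: l1_idx=6, l2_idx=1, offset=1
L1[6] = 3
L2[3][1] = 79
paddr = 79 * 8 + 1 = 633

Answer: 633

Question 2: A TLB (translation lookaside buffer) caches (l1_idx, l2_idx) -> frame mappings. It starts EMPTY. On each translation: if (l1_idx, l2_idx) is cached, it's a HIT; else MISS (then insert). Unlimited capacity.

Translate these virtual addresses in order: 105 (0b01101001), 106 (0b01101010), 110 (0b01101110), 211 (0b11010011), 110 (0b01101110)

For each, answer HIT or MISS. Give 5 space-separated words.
Answer: MISS HIT HIT MISS HIT

Derivation:
vaddr=105: (3,1) not in TLB -> MISS, insert
vaddr=106: (3,1) in TLB -> HIT
vaddr=110: (3,1) in TLB -> HIT
vaddr=211: (6,2) not in TLB -> MISS, insert
vaddr=110: (3,1) in TLB -> HIT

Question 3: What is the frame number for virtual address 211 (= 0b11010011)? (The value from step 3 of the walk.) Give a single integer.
vaddr = 211: l1_idx=6, l2_idx=2
L1[6] = 3; L2[3][2] = 46

Answer: 46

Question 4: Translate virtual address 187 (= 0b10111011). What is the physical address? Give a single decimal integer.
vaddr = 187 = 0b10111011
Split: l1_idx=5, l2_idx=3, offset=3
L1[5] = 1
L2[1][3] = 67
paddr = 67 * 8 + 3 = 539

Answer: 539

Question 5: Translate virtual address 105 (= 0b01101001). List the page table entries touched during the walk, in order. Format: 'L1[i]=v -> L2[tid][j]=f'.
Answer: L1[3]=0 -> L2[0][1]=5

Derivation:
vaddr = 105 = 0b01101001
Split: l1_idx=3, l2_idx=1, offset=1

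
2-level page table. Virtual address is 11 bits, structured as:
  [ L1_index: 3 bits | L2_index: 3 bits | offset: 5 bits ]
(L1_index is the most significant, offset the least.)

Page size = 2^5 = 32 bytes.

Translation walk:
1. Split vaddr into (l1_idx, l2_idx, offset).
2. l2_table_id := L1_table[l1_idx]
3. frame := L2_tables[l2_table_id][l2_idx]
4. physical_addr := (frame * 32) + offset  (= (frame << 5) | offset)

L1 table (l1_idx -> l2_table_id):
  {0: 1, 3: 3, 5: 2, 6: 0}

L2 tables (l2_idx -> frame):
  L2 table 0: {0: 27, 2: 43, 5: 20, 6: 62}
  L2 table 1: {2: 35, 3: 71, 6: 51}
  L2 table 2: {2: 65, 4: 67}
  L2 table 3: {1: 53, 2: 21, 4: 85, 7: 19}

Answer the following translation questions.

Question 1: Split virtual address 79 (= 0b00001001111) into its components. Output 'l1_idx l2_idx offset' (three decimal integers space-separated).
Answer: 0 2 15

Derivation:
vaddr = 79 = 0b00001001111
  top 3 bits -> l1_idx = 0
  next 3 bits -> l2_idx = 2
  bottom 5 bits -> offset = 15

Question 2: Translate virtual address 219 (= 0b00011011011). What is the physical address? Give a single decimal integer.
vaddr = 219 = 0b00011011011
Split: l1_idx=0, l2_idx=6, offset=27
L1[0] = 1
L2[1][6] = 51
paddr = 51 * 32 + 27 = 1659

Answer: 1659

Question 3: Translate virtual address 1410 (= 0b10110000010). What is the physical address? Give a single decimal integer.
Answer: 2146

Derivation:
vaddr = 1410 = 0b10110000010
Split: l1_idx=5, l2_idx=4, offset=2
L1[5] = 2
L2[2][4] = 67
paddr = 67 * 32 + 2 = 2146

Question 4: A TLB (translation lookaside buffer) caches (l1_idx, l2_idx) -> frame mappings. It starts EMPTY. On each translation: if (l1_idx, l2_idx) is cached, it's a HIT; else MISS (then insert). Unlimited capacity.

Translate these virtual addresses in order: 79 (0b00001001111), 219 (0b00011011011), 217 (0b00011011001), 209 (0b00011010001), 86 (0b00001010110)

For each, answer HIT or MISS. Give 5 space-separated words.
vaddr=79: (0,2) not in TLB -> MISS, insert
vaddr=219: (0,6) not in TLB -> MISS, insert
vaddr=217: (0,6) in TLB -> HIT
vaddr=209: (0,6) in TLB -> HIT
vaddr=86: (0,2) in TLB -> HIT

Answer: MISS MISS HIT HIT HIT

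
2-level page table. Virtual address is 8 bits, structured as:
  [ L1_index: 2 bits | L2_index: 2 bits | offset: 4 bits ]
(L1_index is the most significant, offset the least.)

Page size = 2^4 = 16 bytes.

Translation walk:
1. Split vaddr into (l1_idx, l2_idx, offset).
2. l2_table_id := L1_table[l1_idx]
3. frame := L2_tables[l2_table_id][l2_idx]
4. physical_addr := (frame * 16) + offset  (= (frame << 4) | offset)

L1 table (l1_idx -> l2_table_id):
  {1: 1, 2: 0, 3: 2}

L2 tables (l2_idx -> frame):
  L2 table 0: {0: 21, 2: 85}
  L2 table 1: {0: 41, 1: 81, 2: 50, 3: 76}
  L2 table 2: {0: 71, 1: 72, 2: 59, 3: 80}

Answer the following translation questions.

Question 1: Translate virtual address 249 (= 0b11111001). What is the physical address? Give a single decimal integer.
Answer: 1289

Derivation:
vaddr = 249 = 0b11111001
Split: l1_idx=3, l2_idx=3, offset=9
L1[3] = 2
L2[2][3] = 80
paddr = 80 * 16 + 9 = 1289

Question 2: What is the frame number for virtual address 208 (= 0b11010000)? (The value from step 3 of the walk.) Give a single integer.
Answer: 72

Derivation:
vaddr = 208: l1_idx=3, l2_idx=1
L1[3] = 2; L2[2][1] = 72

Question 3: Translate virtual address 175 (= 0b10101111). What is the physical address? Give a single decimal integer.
vaddr = 175 = 0b10101111
Split: l1_idx=2, l2_idx=2, offset=15
L1[2] = 0
L2[0][2] = 85
paddr = 85 * 16 + 15 = 1375

Answer: 1375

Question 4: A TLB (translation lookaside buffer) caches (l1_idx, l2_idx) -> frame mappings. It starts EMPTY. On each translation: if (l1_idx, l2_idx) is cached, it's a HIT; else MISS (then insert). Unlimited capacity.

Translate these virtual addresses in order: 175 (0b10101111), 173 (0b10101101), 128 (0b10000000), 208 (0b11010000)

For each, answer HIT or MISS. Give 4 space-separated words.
vaddr=175: (2,2) not in TLB -> MISS, insert
vaddr=173: (2,2) in TLB -> HIT
vaddr=128: (2,0) not in TLB -> MISS, insert
vaddr=208: (3,1) not in TLB -> MISS, insert

Answer: MISS HIT MISS MISS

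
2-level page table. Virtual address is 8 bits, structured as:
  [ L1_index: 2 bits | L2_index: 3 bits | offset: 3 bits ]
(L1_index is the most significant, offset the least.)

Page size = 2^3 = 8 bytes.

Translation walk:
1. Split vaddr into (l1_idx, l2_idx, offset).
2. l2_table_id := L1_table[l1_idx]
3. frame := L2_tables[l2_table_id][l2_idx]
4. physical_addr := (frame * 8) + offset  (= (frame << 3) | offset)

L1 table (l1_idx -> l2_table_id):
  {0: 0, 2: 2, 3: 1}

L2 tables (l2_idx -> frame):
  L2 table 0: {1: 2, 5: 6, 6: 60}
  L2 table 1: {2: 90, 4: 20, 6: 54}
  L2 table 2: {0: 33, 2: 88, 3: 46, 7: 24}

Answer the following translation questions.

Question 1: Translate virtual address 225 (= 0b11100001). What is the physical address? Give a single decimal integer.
vaddr = 225 = 0b11100001
Split: l1_idx=3, l2_idx=4, offset=1
L1[3] = 1
L2[1][4] = 20
paddr = 20 * 8 + 1 = 161

Answer: 161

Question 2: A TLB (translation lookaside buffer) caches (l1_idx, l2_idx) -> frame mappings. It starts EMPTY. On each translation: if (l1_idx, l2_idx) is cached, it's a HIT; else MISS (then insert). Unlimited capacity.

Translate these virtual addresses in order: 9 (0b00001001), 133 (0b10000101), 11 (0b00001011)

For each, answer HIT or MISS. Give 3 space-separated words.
Answer: MISS MISS HIT

Derivation:
vaddr=9: (0,1) not in TLB -> MISS, insert
vaddr=133: (2,0) not in TLB -> MISS, insert
vaddr=11: (0,1) in TLB -> HIT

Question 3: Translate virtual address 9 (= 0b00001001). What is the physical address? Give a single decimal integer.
Answer: 17

Derivation:
vaddr = 9 = 0b00001001
Split: l1_idx=0, l2_idx=1, offset=1
L1[0] = 0
L2[0][1] = 2
paddr = 2 * 8 + 1 = 17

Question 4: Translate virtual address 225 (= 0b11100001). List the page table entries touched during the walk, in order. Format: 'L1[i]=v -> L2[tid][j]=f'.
vaddr = 225 = 0b11100001
Split: l1_idx=3, l2_idx=4, offset=1

Answer: L1[3]=1 -> L2[1][4]=20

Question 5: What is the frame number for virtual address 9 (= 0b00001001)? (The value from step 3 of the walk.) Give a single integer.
Answer: 2

Derivation:
vaddr = 9: l1_idx=0, l2_idx=1
L1[0] = 0; L2[0][1] = 2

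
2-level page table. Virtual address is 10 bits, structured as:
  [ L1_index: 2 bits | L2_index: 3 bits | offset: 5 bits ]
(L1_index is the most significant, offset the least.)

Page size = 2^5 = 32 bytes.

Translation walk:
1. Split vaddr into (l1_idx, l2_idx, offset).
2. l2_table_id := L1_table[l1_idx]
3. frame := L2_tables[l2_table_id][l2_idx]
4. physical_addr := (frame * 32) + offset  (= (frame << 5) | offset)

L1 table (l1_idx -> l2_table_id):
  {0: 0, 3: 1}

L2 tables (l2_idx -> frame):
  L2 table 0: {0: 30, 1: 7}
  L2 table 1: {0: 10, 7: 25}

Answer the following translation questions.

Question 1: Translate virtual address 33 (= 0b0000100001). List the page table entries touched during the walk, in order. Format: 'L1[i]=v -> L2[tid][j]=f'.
Answer: L1[0]=0 -> L2[0][1]=7

Derivation:
vaddr = 33 = 0b0000100001
Split: l1_idx=0, l2_idx=1, offset=1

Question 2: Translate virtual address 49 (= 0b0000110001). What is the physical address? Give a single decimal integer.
vaddr = 49 = 0b0000110001
Split: l1_idx=0, l2_idx=1, offset=17
L1[0] = 0
L2[0][1] = 7
paddr = 7 * 32 + 17 = 241

Answer: 241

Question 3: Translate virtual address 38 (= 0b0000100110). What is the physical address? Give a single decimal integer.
Answer: 230

Derivation:
vaddr = 38 = 0b0000100110
Split: l1_idx=0, l2_idx=1, offset=6
L1[0] = 0
L2[0][1] = 7
paddr = 7 * 32 + 6 = 230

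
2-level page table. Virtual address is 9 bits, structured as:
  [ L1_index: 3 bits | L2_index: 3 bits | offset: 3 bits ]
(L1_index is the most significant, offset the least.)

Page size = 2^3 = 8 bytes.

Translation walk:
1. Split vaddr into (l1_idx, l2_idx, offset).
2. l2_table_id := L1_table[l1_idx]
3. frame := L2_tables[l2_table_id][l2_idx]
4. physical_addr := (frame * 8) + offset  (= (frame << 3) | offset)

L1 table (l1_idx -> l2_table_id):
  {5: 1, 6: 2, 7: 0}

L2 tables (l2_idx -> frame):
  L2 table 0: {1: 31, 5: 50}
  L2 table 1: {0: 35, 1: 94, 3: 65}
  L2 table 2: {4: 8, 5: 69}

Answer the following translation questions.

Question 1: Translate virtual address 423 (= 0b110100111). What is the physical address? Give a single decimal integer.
vaddr = 423 = 0b110100111
Split: l1_idx=6, l2_idx=4, offset=7
L1[6] = 2
L2[2][4] = 8
paddr = 8 * 8 + 7 = 71

Answer: 71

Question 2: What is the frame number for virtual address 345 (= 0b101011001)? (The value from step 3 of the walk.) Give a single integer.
vaddr = 345: l1_idx=5, l2_idx=3
L1[5] = 1; L2[1][3] = 65

Answer: 65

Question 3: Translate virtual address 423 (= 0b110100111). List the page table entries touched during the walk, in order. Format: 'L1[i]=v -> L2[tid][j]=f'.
vaddr = 423 = 0b110100111
Split: l1_idx=6, l2_idx=4, offset=7

Answer: L1[6]=2 -> L2[2][4]=8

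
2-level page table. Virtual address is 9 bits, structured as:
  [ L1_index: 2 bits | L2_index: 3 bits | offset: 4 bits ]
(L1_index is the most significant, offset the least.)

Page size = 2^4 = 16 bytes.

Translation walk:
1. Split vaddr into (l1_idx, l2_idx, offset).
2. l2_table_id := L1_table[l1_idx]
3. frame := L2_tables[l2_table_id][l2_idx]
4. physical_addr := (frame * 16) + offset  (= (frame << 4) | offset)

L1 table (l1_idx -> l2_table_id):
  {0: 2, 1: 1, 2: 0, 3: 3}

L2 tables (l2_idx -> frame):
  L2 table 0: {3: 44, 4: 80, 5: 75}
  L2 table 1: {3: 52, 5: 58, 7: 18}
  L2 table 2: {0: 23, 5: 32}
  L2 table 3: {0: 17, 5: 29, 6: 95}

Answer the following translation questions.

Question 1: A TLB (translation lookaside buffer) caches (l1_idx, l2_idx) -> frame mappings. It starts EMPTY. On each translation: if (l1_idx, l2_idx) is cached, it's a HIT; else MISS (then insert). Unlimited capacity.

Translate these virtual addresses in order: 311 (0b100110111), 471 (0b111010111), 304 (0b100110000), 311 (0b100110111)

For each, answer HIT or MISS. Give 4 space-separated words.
vaddr=311: (2,3) not in TLB -> MISS, insert
vaddr=471: (3,5) not in TLB -> MISS, insert
vaddr=304: (2,3) in TLB -> HIT
vaddr=311: (2,3) in TLB -> HIT

Answer: MISS MISS HIT HIT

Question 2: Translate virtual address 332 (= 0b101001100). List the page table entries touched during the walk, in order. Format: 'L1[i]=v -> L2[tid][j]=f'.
vaddr = 332 = 0b101001100
Split: l1_idx=2, l2_idx=4, offset=12

Answer: L1[2]=0 -> L2[0][4]=80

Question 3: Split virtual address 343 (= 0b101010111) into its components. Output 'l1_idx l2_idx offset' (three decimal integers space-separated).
vaddr = 343 = 0b101010111
  top 2 bits -> l1_idx = 2
  next 3 bits -> l2_idx = 5
  bottom 4 bits -> offset = 7

Answer: 2 5 7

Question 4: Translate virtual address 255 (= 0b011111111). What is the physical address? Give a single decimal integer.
vaddr = 255 = 0b011111111
Split: l1_idx=1, l2_idx=7, offset=15
L1[1] = 1
L2[1][7] = 18
paddr = 18 * 16 + 15 = 303

Answer: 303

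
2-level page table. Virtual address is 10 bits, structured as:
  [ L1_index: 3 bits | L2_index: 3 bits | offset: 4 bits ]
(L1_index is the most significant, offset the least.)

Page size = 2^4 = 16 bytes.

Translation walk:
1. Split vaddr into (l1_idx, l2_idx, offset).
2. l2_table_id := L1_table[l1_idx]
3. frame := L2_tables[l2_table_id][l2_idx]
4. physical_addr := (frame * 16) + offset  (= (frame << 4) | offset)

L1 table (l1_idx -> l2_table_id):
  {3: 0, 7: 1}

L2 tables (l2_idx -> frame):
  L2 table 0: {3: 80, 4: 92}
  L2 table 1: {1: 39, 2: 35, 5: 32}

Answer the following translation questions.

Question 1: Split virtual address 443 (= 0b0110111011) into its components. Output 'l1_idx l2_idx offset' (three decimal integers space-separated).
Answer: 3 3 11

Derivation:
vaddr = 443 = 0b0110111011
  top 3 bits -> l1_idx = 3
  next 3 bits -> l2_idx = 3
  bottom 4 bits -> offset = 11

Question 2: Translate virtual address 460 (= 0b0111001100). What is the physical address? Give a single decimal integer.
Answer: 1484

Derivation:
vaddr = 460 = 0b0111001100
Split: l1_idx=3, l2_idx=4, offset=12
L1[3] = 0
L2[0][4] = 92
paddr = 92 * 16 + 12 = 1484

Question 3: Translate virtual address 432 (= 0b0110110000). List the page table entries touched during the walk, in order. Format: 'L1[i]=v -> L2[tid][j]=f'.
vaddr = 432 = 0b0110110000
Split: l1_idx=3, l2_idx=3, offset=0

Answer: L1[3]=0 -> L2[0][3]=80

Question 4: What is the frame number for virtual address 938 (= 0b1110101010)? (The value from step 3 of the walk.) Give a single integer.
vaddr = 938: l1_idx=7, l2_idx=2
L1[7] = 1; L2[1][2] = 35

Answer: 35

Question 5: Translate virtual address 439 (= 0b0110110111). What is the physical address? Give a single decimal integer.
Answer: 1287

Derivation:
vaddr = 439 = 0b0110110111
Split: l1_idx=3, l2_idx=3, offset=7
L1[3] = 0
L2[0][3] = 80
paddr = 80 * 16 + 7 = 1287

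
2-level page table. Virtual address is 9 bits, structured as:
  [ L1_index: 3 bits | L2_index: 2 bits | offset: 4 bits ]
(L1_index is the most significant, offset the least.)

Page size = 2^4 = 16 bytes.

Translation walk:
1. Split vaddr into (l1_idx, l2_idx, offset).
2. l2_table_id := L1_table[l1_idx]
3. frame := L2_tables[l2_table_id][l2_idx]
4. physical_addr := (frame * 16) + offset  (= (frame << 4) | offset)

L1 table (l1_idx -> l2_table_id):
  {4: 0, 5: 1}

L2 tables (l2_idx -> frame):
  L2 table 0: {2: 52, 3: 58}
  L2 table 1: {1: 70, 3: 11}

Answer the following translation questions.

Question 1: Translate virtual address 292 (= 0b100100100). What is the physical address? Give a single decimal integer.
Answer: 836

Derivation:
vaddr = 292 = 0b100100100
Split: l1_idx=4, l2_idx=2, offset=4
L1[4] = 0
L2[0][2] = 52
paddr = 52 * 16 + 4 = 836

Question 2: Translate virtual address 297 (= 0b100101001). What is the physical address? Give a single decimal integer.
Answer: 841

Derivation:
vaddr = 297 = 0b100101001
Split: l1_idx=4, l2_idx=2, offset=9
L1[4] = 0
L2[0][2] = 52
paddr = 52 * 16 + 9 = 841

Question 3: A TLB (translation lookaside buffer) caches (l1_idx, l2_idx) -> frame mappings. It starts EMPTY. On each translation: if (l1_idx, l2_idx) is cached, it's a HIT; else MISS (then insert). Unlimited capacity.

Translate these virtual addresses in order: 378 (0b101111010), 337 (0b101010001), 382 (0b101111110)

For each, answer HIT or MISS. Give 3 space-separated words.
vaddr=378: (5,3) not in TLB -> MISS, insert
vaddr=337: (5,1) not in TLB -> MISS, insert
vaddr=382: (5,3) in TLB -> HIT

Answer: MISS MISS HIT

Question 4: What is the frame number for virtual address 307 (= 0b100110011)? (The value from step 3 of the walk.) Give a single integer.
vaddr = 307: l1_idx=4, l2_idx=3
L1[4] = 0; L2[0][3] = 58

Answer: 58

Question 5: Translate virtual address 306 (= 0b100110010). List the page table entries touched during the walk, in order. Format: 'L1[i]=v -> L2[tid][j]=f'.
vaddr = 306 = 0b100110010
Split: l1_idx=4, l2_idx=3, offset=2

Answer: L1[4]=0 -> L2[0][3]=58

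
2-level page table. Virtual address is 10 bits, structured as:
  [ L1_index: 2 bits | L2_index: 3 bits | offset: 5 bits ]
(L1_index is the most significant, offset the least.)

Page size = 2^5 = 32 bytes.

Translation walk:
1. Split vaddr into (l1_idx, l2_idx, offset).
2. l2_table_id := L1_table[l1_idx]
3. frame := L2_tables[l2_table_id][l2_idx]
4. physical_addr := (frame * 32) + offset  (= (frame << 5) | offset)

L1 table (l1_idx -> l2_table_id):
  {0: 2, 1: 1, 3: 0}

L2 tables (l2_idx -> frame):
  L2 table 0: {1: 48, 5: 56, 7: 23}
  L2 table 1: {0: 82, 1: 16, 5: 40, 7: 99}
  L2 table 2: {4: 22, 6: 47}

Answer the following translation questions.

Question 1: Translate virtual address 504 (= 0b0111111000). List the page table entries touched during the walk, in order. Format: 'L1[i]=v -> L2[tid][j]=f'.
Answer: L1[1]=1 -> L2[1][7]=99

Derivation:
vaddr = 504 = 0b0111111000
Split: l1_idx=1, l2_idx=7, offset=24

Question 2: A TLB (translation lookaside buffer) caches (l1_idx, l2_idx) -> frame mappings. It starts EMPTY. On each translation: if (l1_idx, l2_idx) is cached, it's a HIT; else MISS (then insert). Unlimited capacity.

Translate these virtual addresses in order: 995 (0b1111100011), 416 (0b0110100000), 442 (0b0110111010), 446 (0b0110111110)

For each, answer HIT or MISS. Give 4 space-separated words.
Answer: MISS MISS HIT HIT

Derivation:
vaddr=995: (3,7) not in TLB -> MISS, insert
vaddr=416: (1,5) not in TLB -> MISS, insert
vaddr=442: (1,5) in TLB -> HIT
vaddr=446: (1,5) in TLB -> HIT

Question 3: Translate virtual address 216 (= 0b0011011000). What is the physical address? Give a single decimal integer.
Answer: 1528

Derivation:
vaddr = 216 = 0b0011011000
Split: l1_idx=0, l2_idx=6, offset=24
L1[0] = 2
L2[2][6] = 47
paddr = 47 * 32 + 24 = 1528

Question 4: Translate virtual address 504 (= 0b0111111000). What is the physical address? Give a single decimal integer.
vaddr = 504 = 0b0111111000
Split: l1_idx=1, l2_idx=7, offset=24
L1[1] = 1
L2[1][7] = 99
paddr = 99 * 32 + 24 = 3192

Answer: 3192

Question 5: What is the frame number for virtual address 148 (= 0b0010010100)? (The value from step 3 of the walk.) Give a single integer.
vaddr = 148: l1_idx=0, l2_idx=4
L1[0] = 2; L2[2][4] = 22

Answer: 22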